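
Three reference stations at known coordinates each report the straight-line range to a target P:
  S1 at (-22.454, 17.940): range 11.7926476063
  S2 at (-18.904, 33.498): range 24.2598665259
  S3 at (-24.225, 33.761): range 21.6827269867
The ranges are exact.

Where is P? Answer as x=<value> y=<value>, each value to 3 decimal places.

eq1: (x + 22.454)² + (y − 17.940)² = 11.7926476063²
eq2: (x + 18.904)² + (y − 33.498)² = 24.2598665259²
eq3: (x + 24.225)² + (y − 33.761)² = 21.6827269867²
eq3−eq1, eq3−eq2 (x²,y² cancel):
  3.542·x − 31.642·y = -569.555918
  10.642·x − 0.526·y = -365.579000
det = 3.542·-0.526 − -31.642·10.642 = 334.871072
x = (-569.555918·-0.526 − -31.642·-365.579000) / 334.871072 = -33.648963
y = (3.542·-365.579000 − -569.555918·10.642) / 334.871072 = 14.233338

x=-33.649 y=14.233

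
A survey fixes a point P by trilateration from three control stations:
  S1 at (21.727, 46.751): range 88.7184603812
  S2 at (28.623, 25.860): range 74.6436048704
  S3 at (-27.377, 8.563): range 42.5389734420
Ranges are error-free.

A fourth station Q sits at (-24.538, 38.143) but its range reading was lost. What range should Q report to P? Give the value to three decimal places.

eq1: (x − 21.727)² + (y − 46.751)² = 88.7184603812²
eq2: (x − 28.623)² + (y − 25.860)² = 74.6436048704²
eq3: (x + 27.377)² + (y − 8.563)² = 42.5389734420²
eq3−eq1, eq3−eq2 (x²,y² cancel):
  98.208·x + 76.376·y = -4226.507519
  112.000·x + 34.594·y = -3096.912856
det = 98.208·34.594 − 76.376·112.000 = -5156.704448
x = (-4226.507519·34.594 − 76.376·-3096.912856) / -5156.704448 = -17.514677
y = (98.208·-3096.912856 − -4226.507519·112.000) / -5156.704448 = -32.816933
|P − Q| = √((-17.514677 − -24.538)² + (-32.816933 − 38.143)²) = 71.306656

71.307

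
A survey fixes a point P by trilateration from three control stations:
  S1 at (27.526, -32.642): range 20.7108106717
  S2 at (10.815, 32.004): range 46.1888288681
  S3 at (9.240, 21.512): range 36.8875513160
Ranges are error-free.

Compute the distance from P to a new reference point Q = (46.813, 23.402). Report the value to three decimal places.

42.163

eq1: (x − 27.526)² + (y + 32.642)² = 20.7108106717²
eq2: (x − 10.815)² + (y − 32.004)² = 46.1888288681²
eq3: (x − 9.240)² + (y − 21.512)² = 36.8875513160²
eq3−eq2, eq3−eq1 (x²,y² cancel):
  3.150·x + 20.984·y = -179.639973
  36.572·x − 108.308·y = 2206.790859
det = 3.150·-108.308 − 20.984·36.572 = -1108.597048
x = (-179.639973·-108.308 − 20.984·2206.790859) / -1108.597048 = 24.220571
y = (3.150·2206.790859 − -179.639973·36.572) / -1108.597048 = -12.196663
|P − Q| = √((24.220571 − 46.813)² + (-12.196663 − 23.402)²) = 42.162574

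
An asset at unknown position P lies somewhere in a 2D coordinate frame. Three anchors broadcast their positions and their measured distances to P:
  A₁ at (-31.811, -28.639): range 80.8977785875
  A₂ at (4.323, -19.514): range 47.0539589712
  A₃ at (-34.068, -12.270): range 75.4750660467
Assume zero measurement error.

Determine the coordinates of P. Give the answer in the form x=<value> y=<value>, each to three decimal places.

eq1: (x + 31.811)² + (y + 28.639)² = 80.8977785875²
eq2: (x − 4.323)² + (y + 19.514)² = 47.0539589712²
eq3: (x + 34.068)² + (y + 12.270)² = 75.4750660467²
eq2−eq1, eq2−eq3 (x²,y² cancel):
  -72.268·x − 18.250·y = -2897.728009
  -76.782·x + 14.488·y = -2570.713541
det = -72.268·14.488 − -18.250·-76.782 = -2448.290284
x = (-2897.728009·14.488 − -18.250·-2570.713541) / -2448.290284 = 36.310157
y = (-72.268·-2570.713541 − -2897.728009·-76.782) / -2448.290284 = 14.995373

x=36.310 y=14.995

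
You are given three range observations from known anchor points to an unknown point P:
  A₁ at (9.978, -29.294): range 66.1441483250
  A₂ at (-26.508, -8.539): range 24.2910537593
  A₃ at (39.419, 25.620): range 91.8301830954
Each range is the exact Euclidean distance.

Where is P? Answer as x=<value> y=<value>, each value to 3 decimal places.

x=-48.969 y=0.712

eq1: (x − 9.978)² + (y + 29.294)² = 66.1441483250²
eq2: (x + 26.508)² + (y + 8.539)² = 24.2910537593²
eq3: (x − 39.419)² + (y − 25.620)² = 91.8301830954²
eq1−eq3, eq1−eq2 (x²,y² cancel):
  58.882·x + 109.828·y = -2805.191129
  -72.972·x + 41.510·y = 3602.882730
det = 58.882·41.510 − 109.828·-72.972 = 10458.560636
x = (-2805.191129·41.510 − 109.828·3602.882730) / 10458.560636 = -48.968582
y = (58.882·3602.882730 − -2805.191129·-72.972) / 10458.560636 = 0.711812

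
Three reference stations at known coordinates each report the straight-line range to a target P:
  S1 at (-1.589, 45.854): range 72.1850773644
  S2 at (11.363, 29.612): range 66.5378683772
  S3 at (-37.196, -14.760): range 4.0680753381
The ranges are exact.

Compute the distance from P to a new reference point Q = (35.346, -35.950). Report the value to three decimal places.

72.519

eq1: (x + 1.589)² + (y − 45.854)² = 72.1850773644²
eq2: (x − 11.363)² + (y − 29.612)² = 66.5378683772²
eq3: (x + 37.196)² + (y + 14.760)² = 4.0680753381²
eq2−eq3, eq2−eq1 (x²,y² cancel):
  -97.118·x − 88.744·y = 5006.150394
  -25.904·x + 32.484·y = 315.728458
det = -97.118·32.484 − -88.744·-25.904 = -5453.605688
x = (5006.150394·32.484 − -88.744·315.728458) / -5453.605688 = -34.956469
y = (-97.118·315.728458 − 5006.150394·-25.904) / -5453.605688 = -18.156135
|P − Q| = √((-34.956469 − 35.346)² + (-18.156135 − -35.950)²) = 72.519368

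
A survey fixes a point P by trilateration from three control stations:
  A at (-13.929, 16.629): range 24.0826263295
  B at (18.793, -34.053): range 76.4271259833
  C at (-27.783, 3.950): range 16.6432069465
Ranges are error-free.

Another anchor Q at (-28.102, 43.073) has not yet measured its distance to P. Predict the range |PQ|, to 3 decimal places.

eq1: (x + 13.929)² + (y − 16.629)² = 24.0826263295²
eq2: (x − 18.793)² + (y + 34.053)² = 76.4271259833²
eq3: (x + 27.783)² + (y − 3.950)² = 16.6432069465²
eq3−eq2, eq3−eq1 (x²,y² cancel):
  93.152·x − 76.006·y = -4838.823180
  27.708·x + 25.358·y = -619.933460
det = 93.152·25.358 − -76.006·27.708 = 4468.122664
x = (-4838.823180·25.358 − -76.006·-619.933460) / 4468.122664 = -38.007359
y = (93.152·-619.933460 − -4838.823180·27.708) / 4468.122664 = 17.082358
|P − Q| = √((-38.007359 − -28.102)² + (17.082358 − 43.073)²) = 27.814198

27.814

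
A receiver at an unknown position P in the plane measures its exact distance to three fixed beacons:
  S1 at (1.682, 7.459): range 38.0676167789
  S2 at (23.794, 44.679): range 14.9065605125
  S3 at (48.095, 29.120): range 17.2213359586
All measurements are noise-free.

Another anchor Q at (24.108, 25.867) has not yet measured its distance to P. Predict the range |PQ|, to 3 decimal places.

9.054

eq1: (x − 1.682)² + (y − 7.459)² = 38.0676167789²
eq2: (x − 23.794)² + (y − 44.679)² = 14.9065605125²
eq3: (x − 48.095)² + (y − 29.120)² = 17.2213359586²
eq3−eq2, eq3−eq1 (x²,y² cancel):
  -48.602·x + 31.118·y = -524.367082
  -92.826·x − 43.322·y = -4255.206655
det = -48.602·-43.322 − 31.118·-92.826 = 4994.095312
x = (-524.367082·-43.322 − 31.118·-4255.206655) / 4994.095312 = 31.062713
y = (-48.602·-4255.206655 − -524.367082·-92.826) / 4994.095312 = 31.664725
|P − Q| = √((31.062713 − 24.108)² + (31.664725 − 25.867)²) = 9.054372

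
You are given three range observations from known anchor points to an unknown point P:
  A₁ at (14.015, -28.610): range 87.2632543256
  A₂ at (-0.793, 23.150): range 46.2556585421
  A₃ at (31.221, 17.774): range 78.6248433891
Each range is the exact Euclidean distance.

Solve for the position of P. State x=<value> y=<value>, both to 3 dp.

x=-45.432 y=35.272

eq1: (x − 14.015)² + (y + 28.610)² = 87.2632543256²
eq2: (x + 0.793)² + (y − 23.150)² = 46.2556585421²
eq3: (x − 31.221)² + (y − 17.774)² = 78.6248433891²
eq2−eq3, eq2−eq1 (x²,y² cancel):
  64.028·x − 10.752·y = -3288.165483
  29.616·x − 103.520·y = -4996.888632
det = 64.028·-103.520 − -10.752·29.616 = -6309.747328
x = (-3288.165483·-103.520 − -10.752·-4996.888632) / -6309.747328 = -45.431985
y = (64.028·-4996.888632 − -3288.165483·29.616) / -6309.747328 = 35.272169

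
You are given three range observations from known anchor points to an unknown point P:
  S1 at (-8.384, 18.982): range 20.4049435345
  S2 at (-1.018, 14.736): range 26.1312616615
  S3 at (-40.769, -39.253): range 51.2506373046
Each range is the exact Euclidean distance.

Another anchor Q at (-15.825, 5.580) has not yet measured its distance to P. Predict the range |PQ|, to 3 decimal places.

eq1: (x + 8.384)² + (y − 18.982)² = 20.4049435345²
eq2: (x + 1.018)² + (y − 14.736)² = 26.1312616615²
eq3: (x + 40.769)² + (y + 39.253)² = 51.2506373046²
eq1−eq2, eq1−eq3 (x²,y² cancel):
  14.732·x − 8.492·y = -478.902875
  -64.770·x − 116.470·y = 562.035487
det = 14.732·-116.470 − -8.492·-64.770 = -2265.862880
x = (-478.902875·-116.470 − -8.492·562.035487) / -2265.862880 = -26.722987
y = (14.732·562.035487 − -478.902875·-64.770) / -2265.862880 = 10.035308
|P − Q| = √((-26.722987 − -15.825)² + (10.035308 − 5.580)²) = 11.773525

11.774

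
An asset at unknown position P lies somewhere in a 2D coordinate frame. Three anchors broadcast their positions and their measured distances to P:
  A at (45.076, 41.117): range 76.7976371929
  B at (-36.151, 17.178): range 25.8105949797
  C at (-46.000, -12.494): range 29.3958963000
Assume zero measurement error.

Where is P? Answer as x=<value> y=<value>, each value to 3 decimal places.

eq1: (x − 45.076)² + (y − 41.117)² = 76.7976371929²
eq2: (x + 36.151)² + (y − 17.178)² = 25.8105949797²
eq3: (x + 46.000)² + (y + 12.494)² = 29.3958963000²
eq3−eq2, eq3−eq1 (x²,y² cancel):
  19.698·x + 59.344·y = -472.189645
  182.152·x + 107.222·y = -3583.404930
det = 19.698·107.222 − 59.344·182.152 = -8697.569332
x = (-472.189645·107.222 − 59.344·-3583.404930) / -8697.569332 = -18.628706
y = (19.698·-3583.404930 − -472.189645·182.152) / -8697.569332 = -1.773412

x=-18.629 y=-1.773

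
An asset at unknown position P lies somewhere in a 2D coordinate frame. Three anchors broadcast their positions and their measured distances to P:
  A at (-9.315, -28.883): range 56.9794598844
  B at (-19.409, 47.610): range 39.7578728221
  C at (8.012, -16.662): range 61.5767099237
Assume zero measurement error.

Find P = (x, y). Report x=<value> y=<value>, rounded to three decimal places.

x=-43.970 y=16.346

eq1: (x + 9.315)² + (y + 28.883)² = 56.9794598844²
eq2: (x + 19.409)² + (y − 47.610)² = 39.7578728221²
eq3: (x − 8.012)² + (y + 16.662)² = 61.5767099237²
eq1−eq2, eq1−eq3 (x²,y² cancel):
  -20.188·x + 152.986·y = 3388.394864
  34.654·x + 24.442·y = -1124.214882
det = -20.188·24.442 − 152.986·34.654 = -5795.011940
x = (3388.394864·24.442 − 152.986·-1124.214882) / -5795.011940 = -43.970278
y = (-20.188·-1124.214882 − 3388.394864·34.654) / -5795.011940 = 16.346090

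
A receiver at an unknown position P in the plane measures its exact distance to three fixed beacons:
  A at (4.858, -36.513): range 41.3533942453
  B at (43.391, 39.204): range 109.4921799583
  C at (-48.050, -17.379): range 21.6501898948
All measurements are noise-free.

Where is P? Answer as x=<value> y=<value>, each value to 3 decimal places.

x=-36.487 y=-35.683

eq1: (x − 4.858)² + (y + 36.513)² = 41.3533942453²
eq2: (x − 43.391)² + (y − 39.204)² = 109.4921799583²
eq3: (x + 48.050)² + (y + 17.379)² = 21.6501898948²
eq2−eq3, eq2−eq1 (x²,y² cancel):
  -182.882·x − 113.166·y = 10710.906394
  -77.066·x − 151.434·y = 8215.501092
det = -182.882·-151.434 − -113.166·-77.066 = 18973.301832
x = (10710.906394·-151.434 − -113.166·8215.501092) / 18973.301832 = -36.487060
y = (-182.882·8215.501092 − 10710.906394·-77.066) / 18973.301832 = -35.682801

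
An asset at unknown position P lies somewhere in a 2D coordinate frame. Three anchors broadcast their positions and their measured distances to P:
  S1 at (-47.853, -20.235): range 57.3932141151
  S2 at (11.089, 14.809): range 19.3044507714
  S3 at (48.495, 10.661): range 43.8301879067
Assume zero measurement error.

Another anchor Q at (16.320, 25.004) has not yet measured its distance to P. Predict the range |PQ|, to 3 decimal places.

eq1: (x + 47.853)² + (y + 20.235)² = 57.3932141151²
eq2: (x − 11.089)² + (y − 14.809)² = 19.3044507714²
eq3: (x − 48.495)² + (y − 10.661)² = 43.8301879067²
eq1−eq3, eq1−eq2 (x²,y² cancel):
  192.696·x + 61.792·y = 1138.952767
  117.884·x + 70.088·y = 564.226775
det = 192.696·70.088 − 61.792·117.884 = 6221.389120
x = (1138.952767·70.088 − 61.792·564.226775) / 6221.389120 = 7.227039
y = (192.696·564.226775 − 1138.952767·117.884) / 6221.389120 = -4.105203
|P − Q| = √((7.227039 − 16.320)² + (-4.105203 − 25.004)²) = 30.496355

30.496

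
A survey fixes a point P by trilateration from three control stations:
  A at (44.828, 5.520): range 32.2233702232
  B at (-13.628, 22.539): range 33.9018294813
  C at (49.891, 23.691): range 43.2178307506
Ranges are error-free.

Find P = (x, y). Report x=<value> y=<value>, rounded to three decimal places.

eq1: (x − 44.828)² + (y − 5.520)² = 32.2233702232²
eq2: (x + 13.628)² + (y − 22.539)² = 33.9018294813²
eq3: (x − 49.891)² + (y − 23.691)² = 43.2178307506²
eq2−eq1, eq2−eq3 (x²,y² cancel):
  116.912·x − 34.038·y = 1457.279533
  127.038·x + 2.304·y = 1638.199604
det = 116.912·2.304 − -34.038·127.038 = 4593.484692
x = (1457.279533·2.304 − -34.038·1638.199604) / 4593.484692 = 12.870101
y = (116.912·1638.199604 − 1457.279533·127.038) / 4593.484692 = 1.392258

x=12.870 y=1.392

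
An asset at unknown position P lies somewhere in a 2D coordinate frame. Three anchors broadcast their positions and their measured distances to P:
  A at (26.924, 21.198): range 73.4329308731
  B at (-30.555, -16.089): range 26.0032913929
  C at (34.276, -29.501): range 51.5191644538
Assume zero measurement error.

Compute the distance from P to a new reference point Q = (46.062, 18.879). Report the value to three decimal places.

84.576

eq1: (x − 26.924)² + (y − 21.198)² = 73.4329308731²
eq2: (x + 30.555)² + (y + 16.089)² = 26.0032913929²
eq3: (x − 34.276)² + (y + 29.501)² = 51.5191644538²
eq2−eq1, eq2−eq3 (x²,y² cancel):
  114.958·x + 74.574·y = -4734.431139
  129.662·x − 26.824·y = -1125.363912
det = 114.958·-26.824 − 74.574·129.662 = -12753.047380
x = (-4734.431139·-26.824 − 74.574·-1125.363912) / -12753.047380 = -16.538735
y = (114.958·-1125.363912 − -4734.431139·129.662) / -12753.047380 = -37.991408
|P − Q| = √((-16.538735 − 46.062)² + (-37.991408 − 18.879)²) = 84.575974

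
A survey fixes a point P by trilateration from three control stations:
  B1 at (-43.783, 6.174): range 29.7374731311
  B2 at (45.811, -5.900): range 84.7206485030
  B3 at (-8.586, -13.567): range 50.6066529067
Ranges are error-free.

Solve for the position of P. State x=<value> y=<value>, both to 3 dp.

x=-29.760 y=32.397

eq1: (x + 43.783)² + (y − 6.174)² = 29.7374731311²
eq2: (x − 45.811)² + (y + 5.900)² = 84.7206485030²
eq3: (x + 8.586)² + (y + 13.567)² = 50.6066529067²
eq2−eq1, eq2−eq3 (x²,y² cancel):
  -179.188·x + 24.148·y = 6114.882619
  -108.794·x − 15.334·y = 2740.880128
det = -179.188·-15.334 − 24.148·-108.794 = 5374.826304
x = (6114.882619·-15.334 − 24.148·2740.880128) / 5374.826304 = -29.759545
y = (-179.188·2740.880128 − 6114.882619·-108.794) / 5374.826304 = 32.397272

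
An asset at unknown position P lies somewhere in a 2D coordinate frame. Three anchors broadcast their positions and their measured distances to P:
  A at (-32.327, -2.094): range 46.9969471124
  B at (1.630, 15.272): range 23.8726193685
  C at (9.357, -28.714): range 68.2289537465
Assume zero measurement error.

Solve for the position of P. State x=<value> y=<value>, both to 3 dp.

eq1: (x + 32.327)² + (y + 2.094)² = 46.9969471124²
eq2: (x − 1.630)² + (y − 15.272)² = 23.8726193685²
eq3: (x − 9.357)² + (y + 28.714)² = 68.2289537465²
eq3−eq2, eq3−eq1 (x²,y² cancel):
  -15.454·x + 87.972·y = 3409.131813
  -83.368·x + 53.240·y = 2583.849611
det = -15.454·53.240 − 87.972·-83.368 = 6511.278736
x = (3409.131813·53.240 − 87.972·2583.849611) / 6511.278736 = -7.034600
y = (-15.454·2583.849611 − 3409.131813·-83.368) / 6511.278736 = 37.516700

x=-7.035 y=37.517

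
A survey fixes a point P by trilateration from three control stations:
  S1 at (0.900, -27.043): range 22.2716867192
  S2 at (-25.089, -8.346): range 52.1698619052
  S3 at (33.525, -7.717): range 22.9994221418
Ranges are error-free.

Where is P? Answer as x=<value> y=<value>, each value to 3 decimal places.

x=23.140 y=-28.238

eq1: (x − 0.900)² + (y + 27.043)² = 22.2716867192²
eq2: (x + 25.089)² + (y + 8.346)² = 52.1698619052²
eq3: (x − 33.525)² + (y + 7.717)² = 22.9994221418²
eq2−eq1, eq2−eq3 (x²,y² cancel):
  51.978·x − 37.394·y = 2258.686674
  117.228·x + 1.258·y = 2677.085149
det = 51.978·1.258 − -37.394·117.228 = 4449.012156
x = (2258.686674·1.258 − -37.394·2677.085149) / 4449.012156 = 23.139597
y = (51.978·2677.085149 − 2258.686674·117.228) / 4449.012156 = -28.238131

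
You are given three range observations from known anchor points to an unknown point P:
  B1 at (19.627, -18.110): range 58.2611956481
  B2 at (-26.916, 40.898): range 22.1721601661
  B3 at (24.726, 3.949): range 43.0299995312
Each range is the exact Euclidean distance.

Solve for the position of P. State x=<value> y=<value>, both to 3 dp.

eq1: (x − 19.627)² + (y + 18.110)² = 58.2611956481²
eq2: (x + 26.916)² + (y − 40.898)² = 22.1721601661²
eq3: (x − 24.726)² + (y − 3.949)² = 43.0299995312²
eq1−eq2, eq1−eq3 (x²,y² cancel):
  -93.086·x + 118.016·y = 4586.688463
  10.198·x + 44.118·y = 1456.564507
det = -93.086·44.118 − 118.016·10.198 = -5310.295316
x = (4586.688463·44.118 − 118.016·1456.564507) / -5310.295316 = -5.735576
y = (-93.086·1456.564507 − 4586.688463·10.198) / -5310.295316 = 34.340993

x=-5.736 y=34.341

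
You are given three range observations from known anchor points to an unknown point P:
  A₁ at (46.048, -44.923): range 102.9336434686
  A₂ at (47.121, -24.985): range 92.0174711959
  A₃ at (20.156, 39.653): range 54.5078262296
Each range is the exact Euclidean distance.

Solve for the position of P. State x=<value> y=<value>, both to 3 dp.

x=-31.623 y=22.623

eq1: (x − 46.048)² + (y + 44.923)² = 102.9336434686²
eq2: (x − 47.121)² + (y + 24.985)² = 92.0174711959²
eq3: (x − 20.156)² + (y − 39.653)² = 54.5078262296²
eq2−eq1, eq2−eq3 (x²,y² cancel):
  -2.146·x − 39.876·y = -834.264585
  -53.930·x + 129.276·y = 4630.097764
det = -2.146·129.276 − -39.876·-53.930 = -2427.938976
x = (-834.264585·129.276 − -39.876·4630.097764) / -2427.938976 = -31.623278
y = (-2.146·4630.097764 − -834.264585·-53.930) / -2427.938976 = 22.623336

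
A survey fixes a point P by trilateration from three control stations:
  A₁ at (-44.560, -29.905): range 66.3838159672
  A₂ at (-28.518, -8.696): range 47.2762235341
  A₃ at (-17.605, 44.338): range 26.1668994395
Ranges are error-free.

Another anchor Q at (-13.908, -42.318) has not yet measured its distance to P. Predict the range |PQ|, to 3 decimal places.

eq1: (x + 44.560)² + (y + 29.905)² = 66.3838159672²
eq2: (x + 28.518)² + (y + 8.696)² = 47.2762235341²
eq3: (x + 17.605)² + (y − 44.338)² = 26.1668994395²
eq3−eq2, eq3−eq1 (x²,y² cancel):
  -21.826·x − 106.068·y = -2937.232214
  -53.910·x − 148.486·y = -3117.996040
det = -21.826·-148.486 − -106.068·-53.910 = -2477.270444
x = (-2937.232214·-148.486 − -106.068·-3117.996040) / -2477.270444 = -42.554199
y = (-21.826·-3117.996040 − -2937.232214·-53.910) / -2477.270444 = 36.448506
|P − Q| = √((-42.554199 − -13.908)² + (36.448506 − -42.318)²) = 83.813884

83.814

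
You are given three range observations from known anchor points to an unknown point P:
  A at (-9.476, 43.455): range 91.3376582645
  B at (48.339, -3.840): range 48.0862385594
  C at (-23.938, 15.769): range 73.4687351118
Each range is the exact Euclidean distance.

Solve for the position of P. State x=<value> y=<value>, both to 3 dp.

eq1: (x + 9.476)² + (y − 43.455)² = 91.3376582645²
eq2: (x − 48.339)² + (y + 3.840)² = 48.0862385594²
eq3: (x + 23.938)² + (y − 15.769)² = 73.4687351118²
eq2−eq1, eq2−eq3 (x²,y² cancel):
  -115.630·x + 94.590·y = -6403.554398
  -144.554·x + 39.218·y = -4615.084016
det = -115.630·39.218 − 94.590·-144.554 = 9138.585520
x = (-6403.554398·39.218 − 94.590·-4615.084016) / 9138.585520 = 20.288282
y = (-115.630·-4615.084016 − -6403.554398·-144.554) / 9138.585520 = -42.896927

x=20.288 y=-42.897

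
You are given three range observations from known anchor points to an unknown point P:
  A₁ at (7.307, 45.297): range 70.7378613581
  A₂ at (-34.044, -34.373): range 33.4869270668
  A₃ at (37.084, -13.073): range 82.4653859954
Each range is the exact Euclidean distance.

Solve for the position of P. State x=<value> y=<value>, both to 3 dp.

x=-44.718 y=-2.633

eq1: (x − 7.307)² + (y − 45.297)² = 70.7378613581²
eq2: (x + 34.044)² + (y + 34.373)² = 33.4869270668²
eq3: (x − 37.084)² + (y + 13.073)² = 82.4653859954²
eq2−eq1, eq2−eq3 (x²,y² cancel):
  82.702·x + 159.340·y = -4117.757352
  142.256·x + 42.600·y = -6473.536283
det = 82.702·42.600 − 159.340·142.256 = -19143.965840
x = (-4117.757352·42.600 − 159.340·-6473.536283) / -19143.965840 = -44.717840
y = (82.702·-6473.536283 − -4117.757352·142.256) / -19143.965840 = -2.632751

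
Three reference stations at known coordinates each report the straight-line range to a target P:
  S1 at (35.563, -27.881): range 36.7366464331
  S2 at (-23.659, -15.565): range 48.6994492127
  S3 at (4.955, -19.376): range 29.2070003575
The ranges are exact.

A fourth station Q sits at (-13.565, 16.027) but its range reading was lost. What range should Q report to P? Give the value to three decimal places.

eq1: (x − 35.563)² + (y + 27.881)² = 36.7366464331²
eq2: (x + 23.659)² + (y + 15.565)² = 48.6994492127²
eq3: (x − 4.955)² + (y + 19.376)² = 29.2070003575²
eq1−eq2, eq1−eq3 (x²,y² cancel):
  -118.444·x + 24.632·y = -2262.114786
  -61.216·x + 17.010·y = -1145.563408
det = -118.444·17.010 − 24.632·-61.216 = -506.859928
x = (-2262.114786·17.010 − 24.632·-1145.563408) / -506.859928 = 20.244360
y = (-118.444·-1145.563408 − -2262.114786·-61.216) / -506.859928 = 5.509424
|P − Q| = √((20.244360 − -13.565)² + (5.509424 − 16.027)²) = 35.407516

35.408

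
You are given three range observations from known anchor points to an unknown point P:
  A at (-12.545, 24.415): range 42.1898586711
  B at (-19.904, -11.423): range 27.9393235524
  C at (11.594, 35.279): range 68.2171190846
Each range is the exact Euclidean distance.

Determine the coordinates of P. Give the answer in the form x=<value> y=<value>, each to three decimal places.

x=-45.961 y=-1.341

eq1: (x + 12.545)² + (y − 24.415)² = 42.1898586711²
eq2: (x + 19.904)² + (y + 11.423)² = 27.9393235524²
eq3: (x − 11.594)² + (y − 35.279)² = 68.2171190846²
eq3−eq2, eq3−eq1 (x²,y² cancel):
  -62.996·x − 93.404·y = 3020.595004
  -48.278·x − 21.728·y = 2248.031735
det = -62.996·-21.728 − -93.404·-48.278 = -3140.581224
x = (3020.595004·-21.728 − -93.404·2248.031735) / -3140.581224 = -45.960813
y = (-62.996·2248.031735 − 3020.595004·-48.278) / -3140.581224 = -1.340923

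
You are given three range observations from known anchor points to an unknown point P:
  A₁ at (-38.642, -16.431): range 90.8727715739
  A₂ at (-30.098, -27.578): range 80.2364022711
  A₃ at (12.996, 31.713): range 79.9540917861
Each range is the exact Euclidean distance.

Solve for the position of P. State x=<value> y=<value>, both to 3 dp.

eq1: (x + 38.642)² + (y + 16.431)² = 90.8727715739²
eq2: (x + 30.098)² + (y + 27.578)² = 80.2364022711²
eq3: (x − 12.996)² + (y − 31.713)² = 79.9540917861²
eq3−eq2, eq3−eq1 (x²,y² cancel):
  -86.188·x − 118.582·y = 446.601847
  -103.276·x − 96.288·y = -1276.632280
det = -86.188·-96.288 − -118.582·-103.276 = -3947.804488
x = (446.601847·-96.288 − -118.582·-1276.632280) / -3947.804488 = 49.239522
y = (-86.188·-1276.632280 − 446.601847·-103.276) / -3947.804488 = -39.554551

x=49.240 y=-39.555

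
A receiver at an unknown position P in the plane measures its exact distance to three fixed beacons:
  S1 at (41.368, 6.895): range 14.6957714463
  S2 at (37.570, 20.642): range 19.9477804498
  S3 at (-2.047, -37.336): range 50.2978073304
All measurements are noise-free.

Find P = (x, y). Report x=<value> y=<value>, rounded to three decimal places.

x=27.021 y=3.712

eq1: (x − 41.368)² + (y − 6.895)² = 14.6957714463²
eq2: (x − 37.570)² + (y − 20.642)² = 19.9477804498²
eq3: (x + 2.047)² + (y + 37.336)² = 50.2978073304²
eq1−eq3, eq1−eq2 (x²,y² cancel):
  -86.830·x − 88.462·y = -2674.589068
  -7.596·x + 27.494·y = -103.203631
det = -86.830·27.494 − -88.462·-7.596 = -3059.261372
x = (-2674.589068·27.494 − -88.462·-103.203631) / -3059.261372 = 27.021147
y = (-86.830·-103.203631 − -2674.589068·-7.596) / -3059.261372 = 3.711683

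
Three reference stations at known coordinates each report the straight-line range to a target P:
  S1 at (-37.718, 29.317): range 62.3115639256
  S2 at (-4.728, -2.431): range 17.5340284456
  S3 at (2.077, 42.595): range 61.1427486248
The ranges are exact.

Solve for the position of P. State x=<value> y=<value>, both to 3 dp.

eq1: (x + 37.718)² + (y − 29.317)² = 62.3115639256²
eq2: (x + 4.728)² + (y + 2.431)² = 17.5340284456²
eq3: (x − 2.077)² + (y − 42.595)² = 61.1427486248²
eq3−eq2, eq3−eq1 (x²,y² cancel):
  -13.610·x − 90.052·y = 1640.609347
  -79.590·x − 26.556·y = 319.190770
det = -13.610·-26.556 − -90.052·-79.590 = -6805.811520
x = (1640.609347·-26.556 − -90.052·319.190770) / -6805.811520 = 2.178176
y = (-13.610·319.190770 − 1640.609347·-79.590) / -6805.811520 = -18.547665

x=2.178 y=-18.548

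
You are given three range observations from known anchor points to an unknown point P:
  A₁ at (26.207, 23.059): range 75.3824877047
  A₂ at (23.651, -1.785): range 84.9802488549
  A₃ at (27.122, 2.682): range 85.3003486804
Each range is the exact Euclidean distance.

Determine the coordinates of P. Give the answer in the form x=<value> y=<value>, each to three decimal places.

x=-44.655 y=48.772

eq1: (x − 26.207)² + (y − 23.059)² = 75.3824877047²
eq2: (x − 23.651)² + (y + 1.785)² = 84.9802488549²
eq3: (x − 27.122)² + (y − 2.682)² = 85.3003486804²
eq1−eq3, eq1−eq2 (x²,y² cancel):
  1.830·x − 40.754·y = -2069.358354
  -5.112·x − 49.688·y = -2195.091547
det = 1.830·-49.688 − -40.754·-5.112 = -299.263488
x = (-2069.358354·-49.688 − -40.754·-2195.091547) / -299.263488 = -44.654686
y = (1.830·-2195.091547 − -2069.358354·-5.112) / -299.263488 = 48.771661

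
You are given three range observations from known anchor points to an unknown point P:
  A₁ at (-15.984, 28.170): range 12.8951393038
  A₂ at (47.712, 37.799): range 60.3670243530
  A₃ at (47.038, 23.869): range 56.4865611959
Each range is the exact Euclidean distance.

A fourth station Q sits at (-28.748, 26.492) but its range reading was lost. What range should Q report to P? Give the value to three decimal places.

21.729

eq1: (x + 15.984)² + (y − 28.170)² = 12.8951393038²
eq2: (x − 47.712)² + (y − 37.799)² = 60.3670243530²
eq3: (x − 47.038)² + (y − 23.869)² = 56.4865611959²
eq2−eq1, eq2−eq3 (x²,y² cancel):
  -127.392·x − 19.258·y = 821.730823
  -1.348·x − 27.860·y = -469.450707
det = -127.392·-27.860 − -19.258·-1.348 = 3523.181336
x = (821.730823·-27.860 − -19.258·-469.450707) / 3523.181336 = -9.063996
y = (-127.392·-469.450707 − 821.730823·-1.348) / 3523.181336 = 17.288908
|P − Q| = √((-9.063996 − -28.748)² + (17.288908 − 26.492)²) = 21.729172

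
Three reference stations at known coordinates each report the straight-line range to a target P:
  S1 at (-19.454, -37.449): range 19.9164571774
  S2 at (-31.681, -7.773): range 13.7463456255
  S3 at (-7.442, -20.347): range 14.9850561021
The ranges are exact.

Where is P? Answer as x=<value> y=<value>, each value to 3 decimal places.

eq1: (x + 19.454)² + (y + 37.449)² = 19.9164571774²
eq2: (x + 31.681)² + (y + 7.773)² = 13.7463456255²
eq3: (x + 7.442)² + (y + 20.347)² = 14.9850561021²
eq2−eq3, eq2−eq1 (x²,y² cancel):
  48.478·x − 25.148·y = -630.311405
  24.454·x − 59.352·y = 509.077179
det = 48.478·-59.352 − -25.148·24.454 = -2262.297064
x = (-630.311405·-59.352 − -25.148·509.077179) / -2262.297064 = -22.195368
y = (48.478·509.077179 − -630.311405·24.454) / -2262.297064 = -17.722111

x=-22.195 y=-17.722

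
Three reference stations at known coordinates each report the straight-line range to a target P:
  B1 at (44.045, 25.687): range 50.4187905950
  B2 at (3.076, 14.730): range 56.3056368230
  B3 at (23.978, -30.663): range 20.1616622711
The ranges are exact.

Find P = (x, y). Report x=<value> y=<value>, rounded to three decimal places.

x=43.246 y=-24.725

eq1: (x − 44.045)² + (y − 25.687)² = 50.4187905950²
eq2: (x − 3.076)² + (y − 14.730)² = 56.3056368230²
eq3: (x − 23.978)² + (y + 30.663)² = 20.1616622711²
eq2−eq3, eq2−eq1 (x²,y² cancel):
  41.804·x − 90.786·y = 4052.561490
  81.938·x + 21.914·y = 3001.619611
det = 41.804·21.914 − -90.786·81.938 = 8354.916124
x = (4052.561490·21.914 − -90.786·3001.619611) / 8354.916124 = 43.245541
y = (41.804·3001.619611 − 4052.561490·81.938) / 8354.916124 = -24.725452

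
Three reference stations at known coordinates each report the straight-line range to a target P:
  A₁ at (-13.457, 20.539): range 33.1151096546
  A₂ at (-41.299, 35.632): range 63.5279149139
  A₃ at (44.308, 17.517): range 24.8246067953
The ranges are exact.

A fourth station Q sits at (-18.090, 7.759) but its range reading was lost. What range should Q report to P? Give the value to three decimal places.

38.735

eq1: (x + 13.457)² + (y − 20.539)² = 33.1151096546²
eq2: (x + 41.299)² + (y − 35.632)² = 63.5279149139²
eq3: (x − 44.308)² + (y − 17.517)² = 24.8246067953²
eq2−eq1, eq2−eq3 (x²,y² cancel):
  55.684·x − 30.186·y = 566.880031
  171.214·x − 36.230·y = 2714.332199
det = 55.684·-36.230 − -30.186·171.214 = 3150.834484
x = (566.880031·-36.230 − -30.186·2714.332199) / 3150.834484 = 19.485875
y = (55.684·2714.332199 − 566.880031·171.214) / 3150.834484 = 17.165953
|P − Q| = √((19.485875 − -18.090)² + (17.165953 − 7.759)²) = 38.735477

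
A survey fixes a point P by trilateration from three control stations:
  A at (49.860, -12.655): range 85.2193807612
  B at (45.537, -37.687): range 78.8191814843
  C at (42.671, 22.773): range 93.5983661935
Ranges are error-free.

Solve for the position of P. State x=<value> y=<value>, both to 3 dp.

eq1: (x − 49.860)² + (y + 12.655)² = 85.2193807612²
eq2: (x − 45.537)² + (y + 37.687)² = 78.8191814843²
eq3: (x − 42.671)² + (y − 22.773)² = 93.5983661935²
eq3−eq2, eq3−eq1 (x²,y² cancel):
  5.732·x − 120.920·y = 3702.695352
  14.378·x − 70.856·y = 1805.056152
det = 5.732·-70.856 − -120.920·14.378 = 1332.441168
x = (3702.695352·-70.856 − -120.920·1805.056152) / 1332.441168 = -33.090235
y = (5.732·1805.056152 − 3702.695352·14.378) / 1332.441168 = -32.189618

x=-33.090 y=-32.190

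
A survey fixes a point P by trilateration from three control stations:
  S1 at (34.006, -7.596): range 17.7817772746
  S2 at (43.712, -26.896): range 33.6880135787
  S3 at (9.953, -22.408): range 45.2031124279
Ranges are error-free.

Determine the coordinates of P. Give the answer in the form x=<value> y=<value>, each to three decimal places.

eq1: (x − 34.006)² + (y + 7.596)² = 17.7817772746²
eq2: (x − 43.712)² + (y + 26.896)² = 33.6880135787²
eq3: (x − 9.953)² + (y + 22.408)² = 45.2031124279²
eq1−eq3, eq1−eq2 (x²,y² cancel):
  -48.106·x − 29.624·y = -2340.056349
  19.412·x − 38.600·y = 601.335852
det = -48.106·-38.600 − -29.624·19.412 = 2431.952688
x = (-2340.056349·-38.600 − -29.624·601.335852) / 2431.952688 = 44.466387
y = (-48.106·601.335852 − -2340.056349·19.412) / 2431.952688 = 6.783566

x=44.466 y=6.784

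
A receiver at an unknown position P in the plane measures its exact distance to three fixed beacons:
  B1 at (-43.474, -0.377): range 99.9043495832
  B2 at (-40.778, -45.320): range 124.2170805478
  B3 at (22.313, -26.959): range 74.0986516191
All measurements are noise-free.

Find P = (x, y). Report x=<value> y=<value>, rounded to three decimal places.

eq1: (x + 43.474)² + (y + 0.377)² = 99.9043495832²
eq2: (x + 40.778)² + (y + 45.320)² = 124.2170805478²
eq3: (x − 22.313)² + (y + 26.959)² = 74.0986516191²
eq2−eq1, eq2−eq3 (x²,y² cancel):
  -5.392·x + 89.886·y = 3622.387155
  126.182·x + 36.722·y = 7447.182894
det = -5.392·36.722 − 89.886·126.182 = -11540.000276
x = (3622.387155·36.722 − 89.886·7447.182894) / -11540.000276 = 46.479737
y = (-5.392·7447.182894 − 3622.387155·126.182) / -11540.000276 = 43.087977

x=46.480 y=43.088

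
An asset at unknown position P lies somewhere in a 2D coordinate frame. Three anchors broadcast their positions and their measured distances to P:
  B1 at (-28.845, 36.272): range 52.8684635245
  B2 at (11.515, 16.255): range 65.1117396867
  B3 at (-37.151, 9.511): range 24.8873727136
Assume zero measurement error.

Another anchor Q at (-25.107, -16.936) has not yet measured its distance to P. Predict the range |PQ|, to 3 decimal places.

21.490

eq1: (x + 28.845)² + (y − 36.272)² = 52.8684635245²
eq2: (x − 11.515)² + (y − 16.255)² = 65.1117396867²
eq3: (x + 37.151)² + (y − 9.511)² = 24.8873727136²
eq3−eq1, eq3−eq2 (x²,y² cancel):
  16.612·x + 53.522·y = -1498.657028
  97.332·x + 13.488·y = -4693.992996
det = 16.612·13.488 − 53.522·97.332 = -4985.340648
x = (-1498.657028·13.488 − 53.522·-4693.992996) / -4985.340648 = -46.339463
y = (16.612·-4693.992996 − -1498.657028·97.332) / -4985.340648 = -13.618061
|P − Q| = √((-46.339463 − -25.107)² + (-13.618061 − -16.936)²) = 21.490142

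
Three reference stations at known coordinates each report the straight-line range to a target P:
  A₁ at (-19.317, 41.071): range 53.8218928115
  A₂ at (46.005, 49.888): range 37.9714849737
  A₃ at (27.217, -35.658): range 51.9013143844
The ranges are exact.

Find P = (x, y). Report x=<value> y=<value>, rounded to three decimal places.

eq1: (x + 19.317)² + (y − 41.071)² = 53.8218928115²
eq2: (x − 46.005)² + (y − 49.888)² = 37.9714849737²
eq3: (x − 27.217)² + (y + 35.658)² = 51.9013143844²
eq2−eq1, eq2−eq3 (x²,y² cancel):
  -130.644·x − 17.634·y = -4000.261514
  -37.576·x − 171.092·y = -3844.927280
det = -130.644·-171.092 − -17.634·-37.576 = 21689.528064
x = (-4000.261514·-171.092 − -17.634·-3844.927280) / 21689.528064 = 28.428986
y = (-130.644·-3844.927280 − -4000.261514·-37.576) / 21689.528064 = 16.229161

x=28.429 y=16.229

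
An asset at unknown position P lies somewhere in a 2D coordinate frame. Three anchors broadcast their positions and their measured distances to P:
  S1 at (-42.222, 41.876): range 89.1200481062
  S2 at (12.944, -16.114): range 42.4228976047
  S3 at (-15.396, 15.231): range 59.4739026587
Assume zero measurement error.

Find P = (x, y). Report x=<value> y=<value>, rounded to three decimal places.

x=-18.904 y=-44.139

eq1: (x + 42.222)² + (y − 41.876)² = 89.1200481062²
eq2: (x − 12.944)² + (y + 16.114)² = 42.4228976047²
eq3: (x + 15.396)² + (y − 15.231)² = 59.4739026587²
eq1−eq2, eq1−eq3 (x²,y² cancel):
  110.332·x − 115.980·y = 3033.592205
  53.652·x − 53.290·y = 1337.961394
det = 110.332·-53.290 − -115.980·53.652 = 342.966680
x = (3033.592205·-53.290 − -115.980·1337.961394) / 342.966680 = -18.903778
y = (110.332·1337.961394 − 3033.592205·53.652) / 342.966680 = -44.139368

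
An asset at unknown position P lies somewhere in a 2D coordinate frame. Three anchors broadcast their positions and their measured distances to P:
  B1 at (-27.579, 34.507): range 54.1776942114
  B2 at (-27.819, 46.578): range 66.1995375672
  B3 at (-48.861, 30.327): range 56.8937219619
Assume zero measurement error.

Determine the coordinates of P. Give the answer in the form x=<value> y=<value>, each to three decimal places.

eq1: (x + 27.579)² + (y − 34.507)² = 54.1776942114²
eq2: (x + 27.819)² + (y − 46.578)² = 66.1995375672²
eq3: (x + 48.861)² + (y − 30.327)² = 56.8937219619²
eq1−eq2, eq1−eq3 (x²,y² cancel):
  -0.480·x + 24.142·y = -455.083669
  -42.564·x − 8.360·y = 1054.116911
det = -0.480·-8.360 − 24.142·-42.564 = 1031.592888
x = (-455.083669·-8.360 − 24.142·1054.116911) / 1031.592888 = -20.981136
y = (-0.480·1054.116911 − -455.083669·-42.564) / 1031.592888 = -19.267443

x=-20.981 y=-19.267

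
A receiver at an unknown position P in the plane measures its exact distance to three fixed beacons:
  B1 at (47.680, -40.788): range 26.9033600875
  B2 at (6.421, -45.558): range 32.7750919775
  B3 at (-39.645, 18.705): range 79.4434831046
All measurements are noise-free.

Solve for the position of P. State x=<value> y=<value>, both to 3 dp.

x=28.805 y=-21.617

eq1: (x − 47.680)² + (y + 40.788)² = 26.9033600875²
eq2: (x − 6.421)² + (y + 45.558)² = 32.7750919775²
eq3: (x + 39.645)² + (y − 18.705)² = 79.4434831046²
eq3−eq2, eq3−eq1 (x²,y² cancel):
  92.132·x − 128.526·y = 5432.217909
  174.650·x − 118.986·y = 7602.916518
det = 92.132·-118.986 − -128.526·174.650 = 11484.647748
x = (5432.217909·-118.986 − -128.526·7602.916518) / 11484.647748 = 28.804938
y = (92.132·7602.916518 − 5432.217909·174.650) / 11484.647748 = -21.617115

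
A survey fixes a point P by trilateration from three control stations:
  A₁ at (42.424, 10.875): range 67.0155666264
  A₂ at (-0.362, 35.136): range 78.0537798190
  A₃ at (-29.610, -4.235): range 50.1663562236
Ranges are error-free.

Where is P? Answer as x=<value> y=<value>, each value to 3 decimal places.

eq1: (x − 42.424)² + (y − 10.875)² = 67.0155666264²
eq2: (x + 0.362)² + (y − 35.136)² = 78.0537798190²
eq3: (x + 29.610)² + (y + 4.235)² = 50.1663562236²
eq3−eq1, eq3−eq2 (x²,y² cancel):
  144.068·x + 30.220·y = -951.048798
  58.496·x + 78.742·y = -3235.747032
det = 144.068·78.742 − 30.220·58.496 = 9576.453336
x = (-951.048798·78.742 − 30.220·-3235.747032) / 9576.453336 = 2.390947
y = (144.068·-3235.747032 − -951.048798·58.496) / 9576.453336 = -42.869217

x=2.391 y=-42.869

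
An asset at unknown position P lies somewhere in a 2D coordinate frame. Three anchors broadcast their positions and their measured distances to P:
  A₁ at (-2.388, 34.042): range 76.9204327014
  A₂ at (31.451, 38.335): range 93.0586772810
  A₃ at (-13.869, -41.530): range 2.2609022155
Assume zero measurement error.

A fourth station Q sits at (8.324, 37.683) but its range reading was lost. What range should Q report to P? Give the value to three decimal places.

eq1: (x + 2.388)² + (y − 34.042)² = 76.9204327014²
eq2: (x − 31.451)² + (y − 38.335)² = 93.0586772810²
eq3: (x + 13.869)² + (y + 41.530)² = 2.2609022155²
eq3−eq2, eq3−eq1 (x²,y² cancel):
  90.640·x + 159.730·y = -8113.158173
  22.962·x + 151.144·y = -6664.171041
det = 90.640·151.144 − 159.730·22.962 = 10031.971900
x = (-8113.158173·151.144 − 159.730·-6664.171041) / 10031.971900 = -16.127152
y = (90.640·-6664.171041 − -8113.158173·22.962) / 10031.971900 = -41.641477
|P − Q| = √((-16.127152 − 8.324)² + (-41.641477 − 37.683)²) = 83.007418

83.007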